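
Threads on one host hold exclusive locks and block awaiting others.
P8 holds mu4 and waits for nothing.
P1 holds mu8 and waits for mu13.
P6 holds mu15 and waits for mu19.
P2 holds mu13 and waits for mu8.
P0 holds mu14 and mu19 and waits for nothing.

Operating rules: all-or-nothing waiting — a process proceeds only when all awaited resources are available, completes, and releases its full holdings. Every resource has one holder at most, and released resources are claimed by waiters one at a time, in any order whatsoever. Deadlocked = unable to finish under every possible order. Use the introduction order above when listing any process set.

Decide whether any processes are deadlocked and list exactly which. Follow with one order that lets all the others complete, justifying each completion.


Deadlocked: P1 and P2.
Key observation: the cycle P1 -> P2 -> P1 can never break — each member waits on the next; no other process is dragged down with it.
One completion order for the rest: P8, P0, P6.
Verifying each step:
  run P8 (it waits on nothing); releases mu4
  run P0 (it waits on nothing); releases mu14 and mu19
  P6 waits on mu19 — all released -> runs and releases mu15


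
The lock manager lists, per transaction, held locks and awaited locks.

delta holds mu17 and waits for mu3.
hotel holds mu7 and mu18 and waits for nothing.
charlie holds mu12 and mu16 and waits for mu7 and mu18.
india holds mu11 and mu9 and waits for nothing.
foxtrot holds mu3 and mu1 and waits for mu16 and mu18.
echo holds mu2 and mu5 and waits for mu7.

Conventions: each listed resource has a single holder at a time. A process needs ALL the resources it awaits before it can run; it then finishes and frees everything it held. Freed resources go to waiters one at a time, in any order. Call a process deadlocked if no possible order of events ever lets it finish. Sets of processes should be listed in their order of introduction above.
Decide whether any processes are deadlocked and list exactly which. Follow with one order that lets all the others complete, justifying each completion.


The deadlocked set is empty.
Key observation: no waiting chain loops back on itself — every chain ends at a process that waits on nothing, so everyone eventually runs.
One completion order for the rest: hotel, charlie, foxtrot, echo, india, delta.
Verifying each step:
  hotel: no waits; runs immediately, freeing mu7 and mu18
  run charlie (all its waits — mu7 and mu18 — are resolved); releases mu12 and mu16
  run foxtrot (all its waits — mu16 and mu18 — are resolved); releases mu3 and mu1
  run echo (all its waits — mu7 — are resolved); releases mu2 and mu5
  india: no waits; runs immediately, freeing mu11 and mu9
  run delta (all its waits — mu3 — are resolved); releases mu17


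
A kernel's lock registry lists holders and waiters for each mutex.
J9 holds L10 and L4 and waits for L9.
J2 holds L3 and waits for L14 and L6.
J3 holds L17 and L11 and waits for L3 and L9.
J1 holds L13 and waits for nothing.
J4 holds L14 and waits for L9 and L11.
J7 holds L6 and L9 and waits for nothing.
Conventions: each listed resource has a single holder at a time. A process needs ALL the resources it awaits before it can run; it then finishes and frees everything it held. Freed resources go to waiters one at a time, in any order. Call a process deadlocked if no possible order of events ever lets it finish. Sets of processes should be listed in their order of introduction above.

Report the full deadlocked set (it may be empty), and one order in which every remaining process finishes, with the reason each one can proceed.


The deadlocked set is J2, J3 and J4.
Key observation: nobody on the ring J2 -> J4 -> J3 -> J2 can start until another member finishes, which never happens; no other process is dragged down with it.
A valid finishing order for the others: J7, J9, J1.
Check, step by step:
  J7: no waits; runs immediately, freeing L6 and L9
  J9 waits on L9 — all released -> runs and releases L10 and L4
  J1: no waits; runs immediately, freeing L13


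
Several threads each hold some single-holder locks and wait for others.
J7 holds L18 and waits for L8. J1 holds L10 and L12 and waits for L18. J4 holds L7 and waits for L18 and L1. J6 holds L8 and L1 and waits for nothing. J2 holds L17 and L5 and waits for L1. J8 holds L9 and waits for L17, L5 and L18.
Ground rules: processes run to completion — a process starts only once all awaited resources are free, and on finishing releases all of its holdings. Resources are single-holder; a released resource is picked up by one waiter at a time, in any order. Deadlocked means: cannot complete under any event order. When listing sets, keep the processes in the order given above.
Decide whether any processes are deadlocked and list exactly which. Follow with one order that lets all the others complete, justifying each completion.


The deadlocked set is empty.
Key observation: there is no circular wait here — follow any chain and it reaches a process that is free to run now.
The rest can finish in the order J6, J7, J4, J2, J8, J1.
Verifying each step:
  run J6 (it waits on nothing); releases L8 and L1
  J7: everything it awaited (L8) is free; runs, freeing L18
  J4: everything it awaited (L18 and L1) is free; runs, freeing L7
  J2: everything it awaited (L1) is free; runs, freeing L17 and L5
  J8: everything it awaited (L17, L5 and L18) is free; runs, freeing L9
  J1: everything it awaited (L18) is free; runs, freeing L10 and L12


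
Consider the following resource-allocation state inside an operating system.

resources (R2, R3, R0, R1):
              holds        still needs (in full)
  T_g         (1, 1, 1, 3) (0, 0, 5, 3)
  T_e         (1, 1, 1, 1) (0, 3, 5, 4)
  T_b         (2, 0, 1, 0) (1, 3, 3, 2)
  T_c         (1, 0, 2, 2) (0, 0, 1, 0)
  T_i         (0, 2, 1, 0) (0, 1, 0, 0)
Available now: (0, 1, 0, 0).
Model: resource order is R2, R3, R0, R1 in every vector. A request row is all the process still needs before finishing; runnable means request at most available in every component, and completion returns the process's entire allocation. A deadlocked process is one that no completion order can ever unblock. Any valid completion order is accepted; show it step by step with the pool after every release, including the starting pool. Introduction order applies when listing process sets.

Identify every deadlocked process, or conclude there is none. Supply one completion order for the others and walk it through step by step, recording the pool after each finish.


Deadlocked: T_g and T_e.
Key observation: T_i, T_c, T_b can finish, but then (3, 3, 4, 2) is all there is, and the blocked group's R0 demands exceed it.
A valid finishing order for the others: T_i, T_c, T_b. Check, step by step:
  pool = (0, 1, 0, 0)
  T_i: need (0, 1, 0, 0) fits (0, 1, 0, 0); releases (0, 2, 1, 0), pool now (0, 3, 1, 0)
  T_c: need (0, 0, 1, 0) fits (0, 3, 1, 0); releases (1, 0, 2, 2), pool now (1, 3, 3, 2)
  T_b: need (1, 3, 3, 2) fits (1, 3, 3, 2); releases (2, 0, 1, 0), pool now (3, 3, 4, 2)
None of the blocked processes ever fits:
  T_g still needs (0, 0, 5, 3) but only (3, 3, 4, 2) is free — short on R0 and R1
  T_e still needs (0, 3, 5, 4) but only (3, 3, 4, 2) is free — short on R0 and R1


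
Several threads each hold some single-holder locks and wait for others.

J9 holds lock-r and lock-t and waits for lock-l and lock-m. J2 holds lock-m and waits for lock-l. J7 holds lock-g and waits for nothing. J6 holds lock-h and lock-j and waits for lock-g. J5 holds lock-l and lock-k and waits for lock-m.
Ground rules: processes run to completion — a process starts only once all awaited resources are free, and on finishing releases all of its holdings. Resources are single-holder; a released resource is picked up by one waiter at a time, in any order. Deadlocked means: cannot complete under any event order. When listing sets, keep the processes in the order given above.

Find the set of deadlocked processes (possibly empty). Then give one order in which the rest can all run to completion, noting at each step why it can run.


Deadlocked: J9, J2 and J5.
Key observation: the knot is the closed ring of waits J2 -> J5 -> J2; J9 waits into the deadlock from upstream.
One completion order for the rest: J7, J6.
Walking it through:
  J7: no waits; runs immediately, freeing lock-g
  J6: everything it awaited (lock-g) is free; runs, freeing lock-h and lock-j


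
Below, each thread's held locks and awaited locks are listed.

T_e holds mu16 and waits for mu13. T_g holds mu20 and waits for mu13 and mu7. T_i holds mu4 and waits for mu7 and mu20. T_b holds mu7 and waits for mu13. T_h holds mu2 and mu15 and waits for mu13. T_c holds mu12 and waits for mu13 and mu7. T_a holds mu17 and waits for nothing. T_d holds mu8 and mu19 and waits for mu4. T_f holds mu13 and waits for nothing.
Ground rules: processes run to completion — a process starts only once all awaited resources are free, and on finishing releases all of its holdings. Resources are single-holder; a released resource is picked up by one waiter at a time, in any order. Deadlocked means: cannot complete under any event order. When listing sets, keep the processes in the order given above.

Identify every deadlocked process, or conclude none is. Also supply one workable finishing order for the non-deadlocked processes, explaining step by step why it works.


No process is deadlocked.
Key observation: although several processes wait, no cycle exists — each chain bottoms out at a free runner.
One completion order for the rest: T_f, T_b, T_e, T_g, T_c, T_h, T_i, T_d, T_a.
Verifying each step:
  T_f: no waits; runs immediately, freeing mu13
  T_b waits on mu13 — all released -> runs and releases mu7
  T_e waits on mu13 — all released -> runs and releases mu16
  T_g waits on mu13 and mu7 — all released -> runs and releases mu20
  T_c waits on mu13 and mu7 — all released -> runs and releases mu12
  T_h waits on mu13 — all released -> runs and releases mu2 and mu15
  T_i waits on mu7 and mu20 — all released -> runs and releases mu4
  T_d waits on mu4 — all released -> runs and releases mu8 and mu19
  T_a: no waits; runs immediately, freeing mu17


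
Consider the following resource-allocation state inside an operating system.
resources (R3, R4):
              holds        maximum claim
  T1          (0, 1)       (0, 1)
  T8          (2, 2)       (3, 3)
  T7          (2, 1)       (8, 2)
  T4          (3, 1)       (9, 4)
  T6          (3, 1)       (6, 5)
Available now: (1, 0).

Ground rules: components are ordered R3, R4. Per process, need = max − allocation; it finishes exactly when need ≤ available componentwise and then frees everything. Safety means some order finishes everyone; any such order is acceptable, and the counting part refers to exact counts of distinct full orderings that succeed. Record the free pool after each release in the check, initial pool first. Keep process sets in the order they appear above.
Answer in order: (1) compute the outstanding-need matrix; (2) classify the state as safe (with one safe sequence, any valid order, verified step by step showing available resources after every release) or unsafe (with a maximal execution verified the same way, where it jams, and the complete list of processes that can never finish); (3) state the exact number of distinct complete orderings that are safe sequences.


(1) Need matrix, components ordered R3, R4:
  T1: (0, 0)
  T8: (1, 1)
  T7: (6, 1)
  T4: (6, 3)
  T6: (3, 4)
(2) UNSAFE.
Key observation: after T1, T8 the pool peaks at (3, 3), and each blocked process is short somewhere: T7 on R3; T4 on R3; T6 on R4.
The run T1, T8 cannot be extended any further. Check, step by step:
  pool = (1, 0)
  T1: need (0, 0) fits (1, 0); releases (0, 1), pool now (1, 1)
  T8: need (1, 1) fits (1, 1); releases (2, 2), pool now (3, 3)
  T7 cannot run: need (6, 1) vs free (3, 3) (insufficient R3)
  T4 cannot run: need (6, 3) vs free (3, 3) (insufficient R3)
  T6 cannot run: need (3, 4) vs free (3, 3) (insufficient R4)
Permanently blocked: T7, T4 and T6.
(3) Exactly 0 of the possible complete orderings are safe sequences.


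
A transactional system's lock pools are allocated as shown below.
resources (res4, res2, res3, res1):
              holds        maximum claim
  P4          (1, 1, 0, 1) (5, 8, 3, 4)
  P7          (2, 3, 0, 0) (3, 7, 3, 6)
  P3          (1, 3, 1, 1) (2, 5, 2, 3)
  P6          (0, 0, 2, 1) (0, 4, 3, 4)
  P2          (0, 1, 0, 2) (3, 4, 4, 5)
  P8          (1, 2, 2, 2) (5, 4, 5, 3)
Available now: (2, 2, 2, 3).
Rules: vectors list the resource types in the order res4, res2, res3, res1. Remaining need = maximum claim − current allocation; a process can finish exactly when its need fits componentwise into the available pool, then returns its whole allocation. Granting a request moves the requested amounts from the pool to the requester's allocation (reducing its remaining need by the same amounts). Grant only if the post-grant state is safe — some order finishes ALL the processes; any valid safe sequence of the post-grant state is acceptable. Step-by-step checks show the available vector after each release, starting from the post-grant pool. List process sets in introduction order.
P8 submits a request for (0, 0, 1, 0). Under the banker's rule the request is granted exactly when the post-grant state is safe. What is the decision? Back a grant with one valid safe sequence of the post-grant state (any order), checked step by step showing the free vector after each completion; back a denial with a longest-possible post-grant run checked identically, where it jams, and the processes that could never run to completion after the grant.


GRANT. The post-grant state is safe; one safe sequence: P3, P6, P2, P7, P4, P8.
Key observation: (2, 2, 1, 3) free after granting still covers P3 first, and each release covers the next.
Verifying the post-grant state step by step:
  pool = (2, 2, 1, 3)
  P3 needs (1, 2, 1, 2) <= (2, 2, 1, 3) -> finishes; pool += (1, 3, 1, 1) = (3, 5, 2, 4)
  P6 needs (0, 4, 1, 3) <= (3, 5, 2, 4) -> finishes; pool += (0, 0, 2, 1) = (3, 5, 4, 5)
  P2 needs (3, 3, 4, 3) <= (3, 5, 4, 5) -> finishes; pool += (0, 1, 0, 2) = (3, 6, 4, 7)
  P7 needs (1, 4, 3, 6) <= (3, 6, 4, 7) -> finishes; pool += (2, 3, 0, 0) = (5, 9, 4, 7)
  P4 needs (4, 7, 3, 3) <= (5, 9, 4, 7) -> finishes; pool += (1, 1, 0, 1) = (6, 10, 4, 8)
  P8 needs (4, 2, 2, 1) <= (6, 10, 4, 8) -> finishes; pool += (1, 2, 3, 2) = (7, 12, 7, 10)


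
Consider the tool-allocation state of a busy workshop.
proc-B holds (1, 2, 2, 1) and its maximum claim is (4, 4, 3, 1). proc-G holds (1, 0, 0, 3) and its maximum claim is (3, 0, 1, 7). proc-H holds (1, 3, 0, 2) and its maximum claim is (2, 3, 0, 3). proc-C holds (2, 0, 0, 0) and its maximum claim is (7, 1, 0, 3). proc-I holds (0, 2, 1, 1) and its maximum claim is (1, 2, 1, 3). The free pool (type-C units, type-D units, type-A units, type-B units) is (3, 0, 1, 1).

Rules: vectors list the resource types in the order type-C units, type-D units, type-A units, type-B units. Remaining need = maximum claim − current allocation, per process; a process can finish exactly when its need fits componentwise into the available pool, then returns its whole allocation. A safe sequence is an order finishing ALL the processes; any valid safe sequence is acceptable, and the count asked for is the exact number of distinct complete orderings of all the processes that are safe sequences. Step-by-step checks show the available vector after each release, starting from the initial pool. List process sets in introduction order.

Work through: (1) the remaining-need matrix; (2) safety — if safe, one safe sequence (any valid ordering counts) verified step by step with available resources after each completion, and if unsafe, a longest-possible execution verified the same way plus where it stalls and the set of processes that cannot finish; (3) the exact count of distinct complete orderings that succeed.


(1) Remaining need (order type-C units, type-D units, type-A units, type-B units):
  proc-B: (3, 2, 1, 0)
  proc-G: (2, 0, 1, 4)
  proc-H: (1, 0, 0, 1)
  proc-C: (5, 1, 0, 3)
  proc-I: (1, 0, 0, 2)
(2) SAFE, for example via the order proc-H, proc-I, proc-G, proc-C, proc-B.
Key observation: the first exact fit in this order is proc-H — it needs (1, 0, 0, 1) with (3, 0, 1, 1) free, meeting a requested resource to the last unit.
Verifying each step:
  pool = (3, 0, 1, 1)
  proc-H needs (1, 0, 0, 1) <= (3, 0, 1, 1) -> finishes; pool += (1, 3, 0, 2) = (4, 3, 1, 3)
  proc-I needs (1, 0, 0, 2) <= (4, 3, 1, 3) -> finishes; pool += (0, 2, 1, 1) = (4, 5, 2, 4)
  proc-G needs (2, 0, 1, 4) <= (4, 5, 2, 4) -> finishes; pool += (1, 0, 0, 3) = (5, 5, 2, 7)
  proc-C needs (5, 1, 0, 3) <= (5, 5, 2, 7) -> finishes; pool += (2, 0, 0, 0) = (7, 5, 2, 7)
  proc-B needs (3, 2, 1, 0) <= (7, 5, 2, 7) -> finishes; pool += (1, 2, 2, 1) = (8, 7, 4, 8)
(3) The exact count: 10 of the possible complete orderings are safe sequences.


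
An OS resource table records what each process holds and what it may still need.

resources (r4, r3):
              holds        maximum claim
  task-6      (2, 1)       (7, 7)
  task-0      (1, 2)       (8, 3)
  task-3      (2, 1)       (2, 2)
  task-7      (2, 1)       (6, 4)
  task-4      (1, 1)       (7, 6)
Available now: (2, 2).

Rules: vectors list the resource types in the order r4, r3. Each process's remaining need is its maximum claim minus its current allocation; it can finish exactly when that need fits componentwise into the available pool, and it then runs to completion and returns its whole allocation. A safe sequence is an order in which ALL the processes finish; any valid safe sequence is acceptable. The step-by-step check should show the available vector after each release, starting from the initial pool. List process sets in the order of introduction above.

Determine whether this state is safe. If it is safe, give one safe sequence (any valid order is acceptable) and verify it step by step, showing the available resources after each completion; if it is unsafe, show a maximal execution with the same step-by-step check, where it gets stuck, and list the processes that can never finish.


The state is UNSAFE.
Key observation: after task-3, task-7 the pool peaks at (6, 4), and each blocked process is short somewhere: task-6 on r3; task-0 on r4; task-4 on r3.
Going as far as possible: task-3, task-7; after that, nothing fits. Check, step by step:
  pool = (2, 2)
  run task-3 (needs (0, 1), free (2, 2)); after release of (2, 1) the pool is (4, 3)
  run task-7 (needs (4, 3), free (4, 3)); after release of (2, 1) the pool is (6, 4)
  blocked: task-6 wants (5, 6), pool (6, 4) — not enough r3
  blocked: task-0 wants (7, 1), pool (6, 4) — not enough r4
  blocked: task-4 wants (6, 5), pool (6, 4) — not enough r3
Permanently blocked: task-6, task-0 and task-4.


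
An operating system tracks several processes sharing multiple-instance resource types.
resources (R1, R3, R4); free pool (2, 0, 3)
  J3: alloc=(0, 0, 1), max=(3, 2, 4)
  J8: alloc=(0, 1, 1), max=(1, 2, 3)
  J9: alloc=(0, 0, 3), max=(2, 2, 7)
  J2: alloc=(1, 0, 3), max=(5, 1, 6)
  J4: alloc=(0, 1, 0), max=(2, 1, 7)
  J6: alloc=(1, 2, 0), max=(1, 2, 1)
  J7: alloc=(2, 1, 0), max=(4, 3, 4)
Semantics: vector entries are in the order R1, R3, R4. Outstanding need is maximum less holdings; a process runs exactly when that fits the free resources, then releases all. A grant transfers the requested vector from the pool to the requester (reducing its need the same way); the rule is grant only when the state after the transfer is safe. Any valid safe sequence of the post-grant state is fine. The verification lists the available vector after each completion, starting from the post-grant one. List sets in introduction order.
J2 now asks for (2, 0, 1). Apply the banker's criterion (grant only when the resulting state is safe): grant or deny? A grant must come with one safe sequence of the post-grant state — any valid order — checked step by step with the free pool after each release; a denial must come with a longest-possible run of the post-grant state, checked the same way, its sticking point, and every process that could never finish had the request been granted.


DENY: after the grant no complete ordering would exist.
Key observation: R1 is the bottleneck — with J6, J8 done the pool holds (1, 3, 3), short of every remaining need.
On the post-grant state, J6, J8 is a maximal run — nothing extends it. Verifying each step:
  pool = (0, 0, 2)
  J6 needs (0, 0, 1) <= (0, 0, 2) -> finishes; pool += (1, 2, 0) = (1, 2, 2)
  J8 needs (1, 1, 2) <= (1, 2, 2) -> finishes; pool += (0, 1, 1) = (1, 3, 3)
  J3 cannot run: need (3, 2, 3) vs free (1, 3, 3) (insufficient R1)
  J9 cannot run: need (2, 2, 4) vs free (1, 3, 3) (insufficient R1 and R4)
  J2 cannot run: need (2, 1, 2) vs free (1, 3, 3) (insufficient R1)
  J4 cannot run: need (2, 0, 7) vs free (1, 3, 3) (insufficient R1 and R4)
  J7 cannot run: need (2, 2, 4) vs free (1, 3, 3) (insufficient R1 and R4)
Had the request been granted, J3, J9, J2, J4 and J7 could never finish.


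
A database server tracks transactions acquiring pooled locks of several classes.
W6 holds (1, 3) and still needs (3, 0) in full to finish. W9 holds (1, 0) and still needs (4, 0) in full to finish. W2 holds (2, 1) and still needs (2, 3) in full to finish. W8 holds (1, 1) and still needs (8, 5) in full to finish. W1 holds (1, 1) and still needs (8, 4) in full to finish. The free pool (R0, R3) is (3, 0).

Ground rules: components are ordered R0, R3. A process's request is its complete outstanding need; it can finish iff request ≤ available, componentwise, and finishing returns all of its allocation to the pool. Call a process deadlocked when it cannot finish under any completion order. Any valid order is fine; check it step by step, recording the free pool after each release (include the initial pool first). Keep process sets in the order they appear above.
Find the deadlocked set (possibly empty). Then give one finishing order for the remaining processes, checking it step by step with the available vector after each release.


Deadlocked: W8 and W1.
Key observation: W6, W9, W2 can finish, but then (7, 4) is all there is, and the blocked group's R0 demands exceed it.
One completion order for the rest: W6, W9, W2. Walking it through:
  pool = (3, 0)
  W6 needs (3, 0) <= (3, 0) -> finishes; pool += (1, 3) = (4, 3)
  W9 needs (4, 0) <= (4, 3) -> finishes; pool += (1, 0) = (5, 3)
  W2 needs (2, 3) <= (5, 3) -> finishes; pool += (2, 1) = (7, 4)
The blocked processes can never fit:
  W8 cannot run: need (8, 5) vs free (7, 4) (insufficient R0 and R3)
  W1 cannot run: need (8, 4) vs free (7, 4) (insufficient R0)


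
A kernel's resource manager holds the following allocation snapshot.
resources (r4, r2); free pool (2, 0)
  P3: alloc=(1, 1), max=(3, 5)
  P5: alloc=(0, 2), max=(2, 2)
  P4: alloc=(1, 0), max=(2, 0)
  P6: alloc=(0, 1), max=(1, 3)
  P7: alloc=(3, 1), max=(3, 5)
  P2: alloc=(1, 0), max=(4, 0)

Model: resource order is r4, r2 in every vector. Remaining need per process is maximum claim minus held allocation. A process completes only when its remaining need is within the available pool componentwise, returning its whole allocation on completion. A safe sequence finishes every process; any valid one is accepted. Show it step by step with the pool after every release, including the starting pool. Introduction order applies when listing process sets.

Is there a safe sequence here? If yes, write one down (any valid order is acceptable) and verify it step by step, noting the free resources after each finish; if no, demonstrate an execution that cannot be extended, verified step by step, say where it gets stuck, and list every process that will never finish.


UNSAFE — no complete ordering exists.
Key observation: no order helps: past P4, P2, P5, P6, the free pool tops out at (4, 3), below what each blocked process needs in r2.
Going as far as possible: P4, P2, P5, P6; after that, nothing fits. Step-by-step check:
  pool = (2, 0)
  run P4 (needs (1, 0), free (2, 0)); after release of (1, 0) the pool is (3, 0)
  run P2 (needs (3, 0), free (3, 0)); after release of (1, 0) the pool is (4, 0)
  run P5 (needs (2, 0), free (4, 0)); after release of (0, 2) the pool is (4, 2)
  run P6 (needs (1, 2), free (4, 2)); after release of (0, 1) the pool is (4, 3)
  blocked: P3 wants (2, 4), pool (4, 3) — not enough r2
  blocked: P7 wants (0, 4), pool (4, 3) — not enough r2
Processes that can never finish: P3 and P7.


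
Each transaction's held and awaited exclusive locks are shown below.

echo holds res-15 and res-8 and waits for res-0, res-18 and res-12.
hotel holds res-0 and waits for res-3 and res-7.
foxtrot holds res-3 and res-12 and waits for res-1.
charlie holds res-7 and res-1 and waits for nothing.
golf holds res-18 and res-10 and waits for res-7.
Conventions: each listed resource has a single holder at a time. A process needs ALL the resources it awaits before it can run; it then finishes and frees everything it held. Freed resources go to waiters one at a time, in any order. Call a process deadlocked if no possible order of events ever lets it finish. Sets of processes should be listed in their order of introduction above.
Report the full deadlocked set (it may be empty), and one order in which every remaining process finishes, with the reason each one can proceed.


Nothing here is deadlocked.
Key observation: the waits form no ring: some process can always run, and its releases unblock the others one by one.
One completion order for the rest: charlie, foxtrot, hotel, golf, echo.
Check, step by step:
  run charlie (it waits on nothing); releases res-7 and res-1
  foxtrot waits on res-1 — all released -> runs and releases res-3 and res-12
  hotel waits on res-3 and res-7 — all released -> runs and releases res-0
  golf waits on res-7 — all released -> runs and releases res-18 and res-10
  echo waits on res-0, res-18 and res-12 — all released -> runs and releases res-15 and res-8


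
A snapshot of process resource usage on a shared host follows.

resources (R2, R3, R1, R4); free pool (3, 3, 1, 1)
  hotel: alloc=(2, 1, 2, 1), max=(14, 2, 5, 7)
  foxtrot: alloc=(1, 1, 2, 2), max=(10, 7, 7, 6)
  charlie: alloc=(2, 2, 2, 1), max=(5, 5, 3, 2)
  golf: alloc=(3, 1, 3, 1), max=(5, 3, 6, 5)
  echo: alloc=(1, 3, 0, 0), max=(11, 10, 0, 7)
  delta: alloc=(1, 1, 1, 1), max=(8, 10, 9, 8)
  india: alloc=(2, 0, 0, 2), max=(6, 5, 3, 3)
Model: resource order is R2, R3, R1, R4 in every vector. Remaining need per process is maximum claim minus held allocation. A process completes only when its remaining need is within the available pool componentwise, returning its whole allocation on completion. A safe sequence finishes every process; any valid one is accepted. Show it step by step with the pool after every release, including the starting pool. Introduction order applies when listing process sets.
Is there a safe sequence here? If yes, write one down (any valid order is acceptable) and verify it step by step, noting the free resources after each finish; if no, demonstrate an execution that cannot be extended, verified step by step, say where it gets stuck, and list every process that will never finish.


SAFE — a valid safe sequence is charlie, india, golf, foxtrot, echo, delta, hotel.
Key observation: the first exact fit in this order is charlie — it needs (3, 3, 1, 1) with (3, 3, 1, 1) free, meeting a requested resource to the last unit.
Verifying each step:
  pool = (3, 3, 1, 1)
  run charlie (needs (3, 3, 1, 1), free (3, 3, 1, 1)); after release of (2, 2, 2, 1) the pool is (5, 5, 3, 2)
  run india (needs (4, 5, 3, 1), free (5, 5, 3, 2)); after release of (2, 0, 0, 2) the pool is (7, 5, 3, 4)
  run golf (needs (2, 2, 3, 4), free (7, 5, 3, 4)); after release of (3, 1, 3, 1) the pool is (10, 6, 6, 5)
  run foxtrot (needs (9, 6, 5, 4), free (10, 6, 6, 5)); after release of (1, 1, 2, 2) the pool is (11, 7, 8, 7)
  run echo (needs (10, 7, 0, 7), free (11, 7, 8, 7)); after release of (1, 3, 0, 0) the pool is (12, 10, 8, 7)
  run delta (needs (7, 9, 8, 7), free (12, 10, 8, 7)); after release of (1, 1, 1, 1) the pool is (13, 11, 9, 8)
  run hotel (needs (12, 1, 3, 6), free (13, 11, 9, 8)); after release of (2, 1, 2, 1) the pool is (15, 12, 11, 9)


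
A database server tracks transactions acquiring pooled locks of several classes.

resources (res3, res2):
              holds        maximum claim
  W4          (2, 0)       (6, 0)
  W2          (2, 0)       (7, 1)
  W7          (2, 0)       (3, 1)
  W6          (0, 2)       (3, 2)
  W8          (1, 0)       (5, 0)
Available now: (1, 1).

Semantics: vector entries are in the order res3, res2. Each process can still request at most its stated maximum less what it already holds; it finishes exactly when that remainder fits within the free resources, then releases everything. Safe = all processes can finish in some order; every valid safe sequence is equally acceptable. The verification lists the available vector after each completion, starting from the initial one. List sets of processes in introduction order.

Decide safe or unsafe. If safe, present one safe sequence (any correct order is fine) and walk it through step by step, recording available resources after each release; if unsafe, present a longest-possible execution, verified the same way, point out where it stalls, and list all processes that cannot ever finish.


UNSAFE — no complete ordering exists.
Key observation: once W7, W6 finish, the pool peaks at (3, 3) — and every remaining process still needs more res3 than that.
A maximal execution: W7, W6 — then nothing else fits. Step-by-step check:
  pool = (1, 1)
  W7 needs (1, 1) <= (1, 1) -> finishes; pool += (2, 0) = (3, 1)
  W6 needs (3, 0) <= (3, 1) -> finishes; pool += (0, 2) = (3, 3)
  W4 still needs (4, 0) but only (3, 3) is free — short on res3
  W2 still needs (5, 1) but only (3, 3) is free — short on res3
  W8 still needs (4, 0) but only (3, 3) is free — short on res3
Permanently blocked: W4, W2 and W8.


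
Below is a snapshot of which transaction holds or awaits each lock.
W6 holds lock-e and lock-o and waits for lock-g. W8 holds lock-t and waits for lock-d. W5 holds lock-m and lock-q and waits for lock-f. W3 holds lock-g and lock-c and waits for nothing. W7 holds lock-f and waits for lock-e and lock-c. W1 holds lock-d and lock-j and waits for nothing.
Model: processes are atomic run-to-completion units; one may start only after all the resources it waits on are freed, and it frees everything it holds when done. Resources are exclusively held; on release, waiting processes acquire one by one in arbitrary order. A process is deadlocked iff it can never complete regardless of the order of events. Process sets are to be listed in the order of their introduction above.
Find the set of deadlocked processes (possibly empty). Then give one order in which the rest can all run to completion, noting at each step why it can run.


The deadlocked set is empty.
Key observation: the wait graph is acyclic; completion cascades from the unblocked processes through everyone else.
A valid finishing order for the others: W3, W1, W6, W8, W7, W5.
Check, step by step:
  W3 waits on nothing -> runs at once and releases lock-g and lock-c
  W1 waits on nothing -> runs at once and releases lock-d and lock-j
  run W6 (all its waits — lock-g — are resolved); releases lock-e and lock-o
  run W8 (all its waits — lock-d — are resolved); releases lock-t
  run W7 (all its waits — lock-e and lock-c — are resolved); releases lock-f
  run W5 (all its waits — lock-f — are resolved); releases lock-m and lock-q


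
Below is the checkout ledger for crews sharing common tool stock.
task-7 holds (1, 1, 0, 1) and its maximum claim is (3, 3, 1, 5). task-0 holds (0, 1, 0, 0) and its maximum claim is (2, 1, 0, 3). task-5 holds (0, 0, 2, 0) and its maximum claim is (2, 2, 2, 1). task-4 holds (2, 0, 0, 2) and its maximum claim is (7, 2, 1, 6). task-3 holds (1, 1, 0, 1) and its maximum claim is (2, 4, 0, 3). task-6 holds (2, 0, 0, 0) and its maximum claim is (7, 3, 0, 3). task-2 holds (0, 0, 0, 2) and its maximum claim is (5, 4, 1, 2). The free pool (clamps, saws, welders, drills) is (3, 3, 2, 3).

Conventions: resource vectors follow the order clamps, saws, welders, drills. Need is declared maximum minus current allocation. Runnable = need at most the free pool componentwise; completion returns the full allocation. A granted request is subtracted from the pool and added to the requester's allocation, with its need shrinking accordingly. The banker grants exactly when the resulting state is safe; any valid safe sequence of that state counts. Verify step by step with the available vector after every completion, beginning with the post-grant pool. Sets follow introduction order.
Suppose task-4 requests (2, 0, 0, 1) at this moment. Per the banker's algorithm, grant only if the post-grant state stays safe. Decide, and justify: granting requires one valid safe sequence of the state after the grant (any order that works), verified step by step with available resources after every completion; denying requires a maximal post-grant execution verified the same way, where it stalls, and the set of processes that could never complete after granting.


DENY: after the grant no complete ordering would exist.
Key observation: after task-3, task-5, task-0 the pool peaks at (2, 5, 4, 3), and each blocked process is short somewhere: task-7 on drills; task-4 on clamps; task-6 on clamps; task-2 on clamps.
After a pretend grant, a maximal execution: task-3, task-5, task-0 — then nothing else fits. Step-by-step check:
  pool = (1, 3, 2, 2)
  task-3: need (1, 3, 0, 2) fits (1, 3, 2, 2); releases (1, 1, 0, 1), pool now (2, 4, 2, 3)
  task-5: need (2, 2, 0, 1) fits (2, 4, 2, 3); releases (0, 0, 2, 0), pool now (2, 4, 4, 3)
  task-0: need (2, 0, 0, 3) fits (2, 4, 4, 3); releases (0, 1, 0, 0), pool now (2, 5, 4, 3)
  task-7 cannot run: need (2, 2, 1, 4) vs free (2, 5, 4, 3) (insufficient drills)
  task-4 cannot run: need (3, 2, 1, 3) vs free (2, 5, 4, 3) (insufficient clamps)
  task-6 cannot run: need (5, 3, 0, 3) vs free (2, 5, 4, 3) (insufficient clamps)
  task-2 cannot run: need (5, 4, 1, 0) vs free (2, 5, 4, 3) (insufficient clamps)
Post-grant, the permanently blocked set is task-7, task-4, task-6 and task-2.


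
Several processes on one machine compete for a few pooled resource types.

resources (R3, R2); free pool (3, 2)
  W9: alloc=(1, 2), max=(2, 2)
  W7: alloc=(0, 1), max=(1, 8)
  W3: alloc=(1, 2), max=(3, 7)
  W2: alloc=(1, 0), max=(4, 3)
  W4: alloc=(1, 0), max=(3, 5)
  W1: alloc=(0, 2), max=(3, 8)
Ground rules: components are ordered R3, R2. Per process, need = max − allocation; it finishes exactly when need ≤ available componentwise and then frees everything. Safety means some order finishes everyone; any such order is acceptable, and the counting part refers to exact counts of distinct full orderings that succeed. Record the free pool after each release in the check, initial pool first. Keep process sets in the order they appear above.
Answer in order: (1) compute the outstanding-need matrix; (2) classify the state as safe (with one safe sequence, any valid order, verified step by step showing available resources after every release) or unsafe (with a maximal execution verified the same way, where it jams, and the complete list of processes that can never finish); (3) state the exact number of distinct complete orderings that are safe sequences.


(1) Outstanding need per process (order R3, R2):
  W9: (1, 0)
  W7: (1, 7)
  W3: (2, 5)
  W2: (3, 3)
  W4: (2, 5)
  W1: (3, 6)
(2) UNSAFE — no complete ordering exists.
Key observation: once W9, W2 finish, the pool peaks at (5, 4) — and every remaining process still needs more R2 than that.
Going as far as possible: W9, W2; after that, nothing fits. Step-by-step check:
  pool = (3, 2)
  run W9 (needs (1, 0), free (3, 2)); after release of (1, 2) the pool is (4, 4)
  run W2 (needs (3, 3), free (4, 4)); after release of (1, 0) the pool is (5, 4)
  W7 cannot run: need (1, 7) vs free (5, 4) (insufficient R2)
  W3 cannot run: need (2, 5) vs free (5, 4) (insufficient R2)
  W4 cannot run: need (2, 5) vs free (5, 4) (insufficient R2)
  W1 cannot run: need (3, 6) vs free (5, 4) (insufficient R2)
Never able to finish: W7, W3, W4 and W1.
(3) The exact count: 0 of the possible complete orderings are safe sequences.


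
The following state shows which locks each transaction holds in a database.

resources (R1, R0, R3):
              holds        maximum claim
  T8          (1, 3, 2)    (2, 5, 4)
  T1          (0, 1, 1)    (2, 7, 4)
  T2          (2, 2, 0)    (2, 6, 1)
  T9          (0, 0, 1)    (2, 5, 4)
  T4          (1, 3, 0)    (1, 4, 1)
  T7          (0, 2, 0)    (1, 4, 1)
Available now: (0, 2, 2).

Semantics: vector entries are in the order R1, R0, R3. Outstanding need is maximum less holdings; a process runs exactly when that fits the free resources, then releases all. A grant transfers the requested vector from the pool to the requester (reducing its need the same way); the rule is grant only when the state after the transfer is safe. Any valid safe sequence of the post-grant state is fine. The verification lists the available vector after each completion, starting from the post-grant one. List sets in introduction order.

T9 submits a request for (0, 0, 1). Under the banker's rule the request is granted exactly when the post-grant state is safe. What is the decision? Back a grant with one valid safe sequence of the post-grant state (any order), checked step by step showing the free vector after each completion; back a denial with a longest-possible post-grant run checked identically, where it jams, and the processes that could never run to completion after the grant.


DENY. Granting would leave the state unsafe.
Key observation: the pool after T4, T2, T7 is (3, 9, 1); every surviving request exceeds it in R3, so progress ends there.
After a pretend grant, a maximal execution: T4, T2, T7 — then nothing else fits. Check, step by step:
  pool = (0, 2, 1)
  run T4 (needs (0, 1, 1), free (0, 2, 1)); after release of (1, 3, 0) the pool is (1, 5, 1)
  run T2 (needs (0, 4, 1), free (1, 5, 1)); after release of (2, 2, 0) the pool is (3, 7, 1)
  run T7 (needs (1, 2, 1), free (3, 7, 1)); after release of (0, 2, 0) the pool is (3, 9, 1)
  T8 cannot run: need (1, 2, 2) vs free (3, 9, 1) (insufficient R3)
  T1 cannot run: need (2, 6, 3) vs free (3, 9, 1) (insufficient R3)
  T9 cannot run: need (2, 5, 2) vs free (3, 9, 1) (insufficient R3)
Had the request been granted, T8, T1 and T9 could never finish.


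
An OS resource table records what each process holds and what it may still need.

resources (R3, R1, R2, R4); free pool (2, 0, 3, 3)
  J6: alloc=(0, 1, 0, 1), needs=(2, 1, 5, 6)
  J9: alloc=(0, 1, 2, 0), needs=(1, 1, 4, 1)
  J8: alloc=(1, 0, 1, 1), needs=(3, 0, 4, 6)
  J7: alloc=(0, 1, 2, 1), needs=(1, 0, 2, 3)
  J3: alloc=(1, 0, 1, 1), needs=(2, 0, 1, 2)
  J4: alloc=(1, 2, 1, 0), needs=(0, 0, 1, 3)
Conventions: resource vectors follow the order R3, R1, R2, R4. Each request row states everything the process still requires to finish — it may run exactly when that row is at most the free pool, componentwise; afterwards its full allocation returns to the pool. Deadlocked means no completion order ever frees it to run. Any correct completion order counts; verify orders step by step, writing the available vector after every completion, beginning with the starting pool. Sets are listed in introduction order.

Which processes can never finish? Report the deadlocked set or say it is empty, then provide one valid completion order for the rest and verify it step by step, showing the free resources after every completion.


The deadlocked set is J6 and J8.
Key observation: no order helps: past J7, J9, J4, J3, the free pool tops out at (4, 4, 9, 5), below what each blocked process needs in R4.
A valid finishing order for the others: J7, J9, J4, J3. Check, step by step:
  pool = (2, 0, 3, 3)
  J7: need (1, 0, 2, 3) fits (2, 0, 3, 3); releases (0, 1, 2, 1), pool now (2, 1, 5, 4)
  J9: need (1, 1, 4, 1) fits (2, 1, 5, 4); releases (0, 1, 2, 0), pool now (2, 2, 7, 4)
  J4: need (0, 0, 1, 3) fits (2, 2, 7, 4); releases (1, 2, 1, 0), pool now (3, 4, 8, 4)
  J3: need (2, 0, 1, 2) fits (3, 4, 8, 4); releases (1, 0, 1, 1), pool now (4, 4, 9, 5)
None of the blocked processes ever fits:
  J6 still needs (2, 1, 5, 6) but only (4, 4, 9, 5) is free — short on R4
  J8 still needs (3, 0, 4, 6) but only (4, 4, 9, 5) is free — short on R4
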